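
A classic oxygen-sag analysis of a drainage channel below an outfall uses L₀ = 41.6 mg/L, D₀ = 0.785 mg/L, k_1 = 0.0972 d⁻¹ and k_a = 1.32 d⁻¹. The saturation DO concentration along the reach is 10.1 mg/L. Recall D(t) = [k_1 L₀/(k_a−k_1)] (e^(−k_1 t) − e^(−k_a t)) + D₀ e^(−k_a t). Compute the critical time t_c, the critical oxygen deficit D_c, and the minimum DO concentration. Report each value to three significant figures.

With k_a/k_1 = 13.58 and 1 − D₀(k_a−k_1)/(k_1 L₀) = 0.7626,
t_c = ln(13.58 × 0.7626) / (1.32 − 0.0972) = ln(10.36) / 1.223 = 2.338/1.223 = 1.912 d.
D_c = (k_1/k_a) L₀ e^(−k_1 t_c) = (0.0972/1.32) × 41.6 × e^(−0.0972×1.912) = 0.07364 × 41.6 × 0.8304 = 2.544 mg/L.
Minimum DO = C_s − D_c = 10.1 − 2.544 = 7.556 mg/L.

t_c ≈ 1.91 d; D_c ≈ 2.54 mg/L; min DO ≈ 7.56 mg/L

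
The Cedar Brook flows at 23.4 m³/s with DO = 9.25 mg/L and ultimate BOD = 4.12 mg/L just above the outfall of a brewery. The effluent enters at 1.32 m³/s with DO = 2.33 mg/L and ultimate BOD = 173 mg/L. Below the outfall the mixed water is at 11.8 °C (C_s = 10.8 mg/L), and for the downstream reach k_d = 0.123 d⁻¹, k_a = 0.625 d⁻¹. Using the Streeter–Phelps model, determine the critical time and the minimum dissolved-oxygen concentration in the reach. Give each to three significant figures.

t_c ≈ 1.43 d; minimum DO ≈ 8.63 mg/L

Mixed DO = (23.4×9.25 + 1.32×2.33)/(23.4+1.32) = 219.5/24.72 = 8.880 mg/L.
Mixed L₀ = (23.4×4.12 + 1.32×173)/(24.72) = 324.8/24.72 = 13.14 mg/L.
Initial deficit D₀ = C_s − DO₀ = 10.8 − 8.880 = 1.920 mg/L.
t_c = (1/0.5020) ln[(0.625/0.123)(1 − 1.920×0.5020/(0.123×13.14))] = 1.992 × ln(2.051) = 1.431 d.
D_c = (0.123/0.625) × 13.14 × e^(−0.123×1.431) = 0.1968 × 13.14 × 0.8386 = 2.168 mg/L.
Minimum DO = 10.8 − 2.168 = 8.632 mg/L.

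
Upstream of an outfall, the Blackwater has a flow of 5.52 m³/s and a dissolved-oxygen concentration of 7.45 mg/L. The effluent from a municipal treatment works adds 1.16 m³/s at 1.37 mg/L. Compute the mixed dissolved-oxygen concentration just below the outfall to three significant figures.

6.39 mg/L

Flow-weighted mixing: C = (Q_r C_r + Q_w C_w)/(Q_r + Q_w)
= (5.52×7.45 + 1.16×1.37)/(5.52 + 1.16) = 42.71/6.680 = 6.394 mg/L.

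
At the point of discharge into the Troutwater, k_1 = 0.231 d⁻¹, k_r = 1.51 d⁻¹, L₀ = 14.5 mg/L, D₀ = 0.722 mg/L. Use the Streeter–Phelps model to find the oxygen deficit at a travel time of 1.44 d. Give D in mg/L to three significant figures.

k_1 L₀/(k_r−k_1) = 0.231×14.5/(1.51−0.231) = 3.350/1.279 = 2.619 mg/L.
e^(−k_1 t) = e^(−0.231×1.440) = 0.7170; e^(−k_r t) = e^(−1.51×1.440) = 0.1137.
D = 2.619 × (0.7170 − 0.1137) + 0.722 × 0.1137 = 1.580 + 0.08207 = 1.662 mg/L.

D ≈ 1.66 mg/L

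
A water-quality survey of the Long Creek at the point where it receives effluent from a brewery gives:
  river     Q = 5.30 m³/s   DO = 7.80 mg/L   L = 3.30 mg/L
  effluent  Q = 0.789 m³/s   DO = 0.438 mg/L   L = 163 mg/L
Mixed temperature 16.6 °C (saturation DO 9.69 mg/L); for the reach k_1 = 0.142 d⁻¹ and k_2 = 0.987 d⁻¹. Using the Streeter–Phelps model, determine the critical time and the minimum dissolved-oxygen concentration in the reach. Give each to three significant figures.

t_c ≈ 0.848 d; minimum DO ≈ 6.63 mg/L

Mixed DO = (5.30×7.80 + 0.789×0.438)/(5.30+0.789) = 41.69/6.089 = 6.846 mg/L.
Mixed L₀ = (5.30×3.30 + 0.789×163)/(6.089) = 146.1/6.089 = 23.99 mg/L.
Initial deficit D₀ = C_s − DO₀ = 9.69 − 6.846 = 2.844 mg/L.
t_c = (1/0.8450) ln[(0.987/0.142)(1 − 2.844×0.8450/(0.142×23.99))] = 1.183 × ln(2.048) = 0.8484 d.
D_c = (0.142/0.987) × 23.99 × e^(−0.142×0.8484) = 0.1439 × 23.99 × 0.8865 = 3.060 mg/L.
Minimum DO = 9.69 − 3.060 = 6.630 mg/L.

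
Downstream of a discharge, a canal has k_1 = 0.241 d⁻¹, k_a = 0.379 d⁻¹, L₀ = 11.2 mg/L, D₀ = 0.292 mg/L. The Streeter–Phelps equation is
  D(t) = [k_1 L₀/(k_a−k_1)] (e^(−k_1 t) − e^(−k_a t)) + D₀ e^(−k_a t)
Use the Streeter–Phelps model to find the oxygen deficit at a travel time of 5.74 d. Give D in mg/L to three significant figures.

D ≈ 2.72 mg/L

k_1 L₀/(k_a−k_1) = 0.241×11.2/(0.379−0.241) = 2.699/0.1380 = 19.56 mg/L.
e^(−k_1 t) = e^(−0.241×5.740) = 0.2507; e^(−k_a t) = e^(−0.379×5.740) = 0.1136.
D = 19.56 × (0.2507 − 0.1136) + 0.292 × 0.1136 = 2.683 + 0.03316 = 2.716 mg/L.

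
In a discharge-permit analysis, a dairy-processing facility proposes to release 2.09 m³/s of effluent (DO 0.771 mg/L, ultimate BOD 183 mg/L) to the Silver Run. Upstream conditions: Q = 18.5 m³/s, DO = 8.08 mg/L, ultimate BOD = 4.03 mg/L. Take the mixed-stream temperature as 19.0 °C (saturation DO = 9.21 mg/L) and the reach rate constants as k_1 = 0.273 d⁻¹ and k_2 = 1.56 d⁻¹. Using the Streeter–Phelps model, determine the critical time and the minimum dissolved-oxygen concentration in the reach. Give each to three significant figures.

Mixed DO = (18.5×8.08 + 2.09×0.771)/(18.5+2.09) = 151.1/20.59 = 7.338 mg/L.
Mixed L₀ = (18.5×4.03 + 2.09×183)/(20.59) = 457.0/20.59 = 22.20 mg/L.
Initial deficit D₀ = C_s − DO₀ = 9.21 − 7.338 = 1.872 mg/L.
t_c = (1/1.287) ln[(1.56/0.273)(1 − 1.872×1.287/(0.273×22.20))] = 0.7770 × ln(3.442) = 0.9605 d.
D_c = (0.273/1.56) × 22.20 × e^(−0.273×0.9605) = 0.1750 × 22.20 × 0.7693 = 2.988 mg/L.
Minimum DO = 9.21 − 2.988 = 6.222 mg/L.

t_c ≈ 0.961 d; minimum DO ≈ 6.22 mg/L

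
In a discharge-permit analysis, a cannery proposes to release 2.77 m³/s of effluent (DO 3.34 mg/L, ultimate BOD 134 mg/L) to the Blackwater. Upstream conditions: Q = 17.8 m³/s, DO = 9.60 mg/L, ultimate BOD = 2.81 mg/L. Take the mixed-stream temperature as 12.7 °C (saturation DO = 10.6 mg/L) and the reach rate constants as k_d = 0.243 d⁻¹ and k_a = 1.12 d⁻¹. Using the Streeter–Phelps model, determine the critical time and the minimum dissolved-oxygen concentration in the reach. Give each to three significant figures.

t_c ≈ 1.29 d; minimum DO ≈ 7.36 mg/L

Mixed DO = (17.8×9.60 + 2.77×3.34)/(17.8+2.77) = 180.1/20.57 = 8.757 mg/L.
Mixed L₀ = (17.8×2.81 + 2.77×134)/(20.57) = 421.2/20.57 = 20.48 mg/L.
Initial deficit D₀ = C_s − DO₀ = 10.6 − 8.757 = 1.843 mg/L.
t_c = (1/0.8770) ln[(1.12/0.243)(1 − 1.843×0.8770/(0.243×20.48))] = 1.140 × ln(3.112) = 1.294 d.
D_c = (0.243/1.12) × 20.48 × e^(−0.243×1.294) = 0.2170 × 20.48 × 0.7301 = 3.244 mg/L.
Minimum DO = 10.6 − 3.244 = 7.356 mg/L.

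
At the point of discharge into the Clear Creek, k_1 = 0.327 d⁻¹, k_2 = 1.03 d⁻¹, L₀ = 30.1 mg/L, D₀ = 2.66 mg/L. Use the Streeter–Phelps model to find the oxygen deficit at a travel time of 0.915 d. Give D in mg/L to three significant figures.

D ≈ 5.96 mg/L

k_1 L₀/(k_2−k_1) = 0.327×30.1/(1.03−0.327) = 9.843/0.7030 = 14.00 mg/L.
e^(−k_1 t) = e^(−0.327×0.9150) = 0.7414; e^(−k_2 t) = e^(−1.03×0.9150) = 0.3897.
D = 14.00 × (0.7414 − 0.3897) + 2.66 × 0.3897 = 4.925 + 1.037 = 5.961 mg/L.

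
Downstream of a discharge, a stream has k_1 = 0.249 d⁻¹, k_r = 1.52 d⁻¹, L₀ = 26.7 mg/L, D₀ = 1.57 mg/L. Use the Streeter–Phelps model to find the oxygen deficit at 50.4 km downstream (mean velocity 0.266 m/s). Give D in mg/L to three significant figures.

D ≈ 2.90 mg/L

Travel time t = x/v = 50.4 km / (0.266 m/s) = 50400 m / 0.266 m/s = 189500 s = 2.193 d.
k_1 L₀/(k_r−k_1) = 0.249×26.7/(1.52−0.249) = 6.648/1.271 = 5.231 mg/L.
e^(−k_1 t) = e^(−0.249×2.193) = 0.5792; e^(−k_r t) = e^(−1.52×2.193) = 0.03567.
D = 5.231 × (0.5792 − 0.03567) + 1.57 × 0.03567 = 2.843 + 0.05601 = 2.899 mg/L.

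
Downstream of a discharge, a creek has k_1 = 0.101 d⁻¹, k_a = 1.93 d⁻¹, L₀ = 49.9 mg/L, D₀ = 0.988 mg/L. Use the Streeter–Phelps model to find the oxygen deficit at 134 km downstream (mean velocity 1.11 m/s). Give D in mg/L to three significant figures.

D ≈ 2.27 mg/L

Travel time t = x/v = 134 km / (1.11 m/s) = 134000 m / 1.11 m/s = 120700 s = 1.397 d.
k_1 L₀/(k_a−k_1) = 0.101×49.9/(1.93−0.101) = 5.040/1.829 = 2.756 mg/L.
e^(−k_1 t) = e^(−0.101×1.397) = 0.8684; e^(−k_a t) = e^(−1.93×1.397) = 0.06743.
D = 2.756 × (0.8684 − 0.06743) + 0.988 × 0.06743 = 2.207 + 0.06662 = 2.274 mg/L.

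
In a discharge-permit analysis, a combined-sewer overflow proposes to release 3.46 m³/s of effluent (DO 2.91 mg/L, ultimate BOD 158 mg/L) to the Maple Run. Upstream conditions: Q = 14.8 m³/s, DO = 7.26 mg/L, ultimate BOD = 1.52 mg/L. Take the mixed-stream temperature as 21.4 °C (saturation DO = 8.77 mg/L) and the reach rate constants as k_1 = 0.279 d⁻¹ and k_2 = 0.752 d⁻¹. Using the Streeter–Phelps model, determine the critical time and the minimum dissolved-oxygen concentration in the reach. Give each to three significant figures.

Mixed DO = (14.8×7.26 + 3.46×2.91)/(14.8+3.46) = 117.5/18.26 = 6.436 mg/L.
Mixed L₀ = (14.8×1.52 + 3.46×158)/(18.26) = 569.2/18.26 = 31.17 mg/L.
Initial deficit D₀ = C_s − DO₀ = 8.77 − 6.436 = 2.334 mg/L.
t_c = (1/0.4730) ln[(0.752/0.279)(1 − 2.334×0.4730/(0.279×31.17))] = 2.114 × ln(2.353) = 1.809 d.
D_c = (0.279/0.752) × 31.17 × e^(−0.279×1.809) = 0.3710 × 31.17 × 0.6036 = 6.981 mg/L.
Minimum DO = 8.77 − 6.981 = 1.789 mg/L.

t_c ≈ 1.81 d; minimum DO ≈ 1.79 mg/L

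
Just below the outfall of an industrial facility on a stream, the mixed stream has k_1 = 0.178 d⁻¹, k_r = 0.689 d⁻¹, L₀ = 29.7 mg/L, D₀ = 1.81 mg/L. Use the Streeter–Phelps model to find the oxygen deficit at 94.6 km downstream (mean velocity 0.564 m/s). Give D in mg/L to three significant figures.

D ≈ 5.08 mg/L

Travel time t = x/v = 94.6 km / (0.564 m/s) = 94600 m / 0.564 m/s = 167700 s = 1.941 d.
k_1 L₀/(k_r−k_1) = 0.178×29.7/(0.689−0.178) = 5.287/0.5110 = 10.35 mg/L.
e^(−k_1 t) = e^(−0.178×1.941) = 0.7078; e^(−k_r t) = e^(−0.689×1.941) = 0.2625.
D = 10.35 × (0.7078 − 0.2625) + 1.81 × 0.2625 = 4.607 + 0.4751 = 5.082 mg/L.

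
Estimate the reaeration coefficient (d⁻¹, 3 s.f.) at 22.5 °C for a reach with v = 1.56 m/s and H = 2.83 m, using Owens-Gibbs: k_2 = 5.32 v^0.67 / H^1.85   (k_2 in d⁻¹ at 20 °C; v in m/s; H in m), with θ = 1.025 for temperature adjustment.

k_2(20) = 5.32 × 1.56^0.67 / 2.83^1.85 = 5.32 × 1.347 / 6.852 = 1.046 d⁻¹.
k_2(22.5) = 1.046 × 1.025^(22.5−20) = 1.046 × 1.064 = 1.113 d⁻¹.

k_2 ≈ 1.11 d⁻¹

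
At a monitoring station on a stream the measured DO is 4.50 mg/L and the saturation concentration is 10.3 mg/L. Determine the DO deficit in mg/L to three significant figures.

D = C_s − C = 10.3 − 4.50 = 5.80 mg/L.

D ≈ 5.80 mg/L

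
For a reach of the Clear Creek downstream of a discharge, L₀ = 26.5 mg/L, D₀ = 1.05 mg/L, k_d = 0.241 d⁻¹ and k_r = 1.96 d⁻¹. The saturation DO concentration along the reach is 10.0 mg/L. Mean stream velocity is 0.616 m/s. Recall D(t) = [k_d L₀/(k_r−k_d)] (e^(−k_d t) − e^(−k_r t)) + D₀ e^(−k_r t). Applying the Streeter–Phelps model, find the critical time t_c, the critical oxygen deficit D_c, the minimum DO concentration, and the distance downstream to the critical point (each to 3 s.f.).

t_c ≈ 1.03 d; D_c ≈ 2.54 mg/L; min DO ≈ 7.46 mg/L; x_c ≈ 54.6 km

t_c = [1/(k_r−k_d)] ln[(k_r/k_d)(1 − D₀(k_r−k_d)/(k_d L₀))]
= [1/(1.96−0.241)] ln[(1.96/0.241)(1 − 1.05×1.719/(0.241×26.5))]
= (1/1.719) ln[8.133 × 0.7174] = 0.5817 × ln(5.834) = 0.5817 × 1.764 = 1.026 d.
L(t_c) = L₀ e^(−k_d t_c) = 26.5 × 0.7809 = 20.69 mg/L, and at the critical point k_r D_c = k_d L, so D_c = (0.241/1.96) × 20.69 = 2.545 mg/L.
Minimum DO = C_s − D_c = 10.0 − 2.545 = 7.455 mg/L.
x_c = v t_c = 0.616 m/s × 1.026 d × 86400 s/d = 54610 m ≈ 54.6 km.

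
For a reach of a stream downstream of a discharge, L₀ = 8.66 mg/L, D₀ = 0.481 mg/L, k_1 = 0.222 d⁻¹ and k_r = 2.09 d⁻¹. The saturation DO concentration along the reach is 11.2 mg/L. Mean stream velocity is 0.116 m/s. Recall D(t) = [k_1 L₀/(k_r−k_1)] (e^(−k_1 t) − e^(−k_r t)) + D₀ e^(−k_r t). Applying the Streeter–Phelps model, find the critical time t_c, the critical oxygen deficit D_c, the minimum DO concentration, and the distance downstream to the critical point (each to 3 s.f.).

t_c ≈ 0.863 d; D_c ≈ 0.759 mg/L; min DO ≈ 10.4 mg/L; x_c ≈ 8.65 km

t_c = [1/(k_r−k_1)] ln[(k_r/k_1)(1 − D₀(k_r−k_1)/(k_1 L₀))]
= [1/(2.09−0.222)] ln[(2.09/0.222)(1 − 0.481×1.868/(0.222×8.66))]
= (1/1.868) ln[9.414 × 0.5326] = 0.5353 × ln(5.014) = 0.5353 × 1.612 = 0.8631 d.
L(t_c) = L₀ e^(−k_1 t_c) = 8.66 × 0.8256 = 7.150 mg/L, and at the critical point k_r D_c = k_1 L, so D_c = (0.222/2.09) × 7.150 = 0.7595 mg/L.
Minimum DO = C_s − D_c = 11.2 − 0.7595 = 10.44 mg/L.
x_c = v t_c = 0.116 m/s × 0.8631 d × 86400 s/d = 8651 m ≈ 8.65 km.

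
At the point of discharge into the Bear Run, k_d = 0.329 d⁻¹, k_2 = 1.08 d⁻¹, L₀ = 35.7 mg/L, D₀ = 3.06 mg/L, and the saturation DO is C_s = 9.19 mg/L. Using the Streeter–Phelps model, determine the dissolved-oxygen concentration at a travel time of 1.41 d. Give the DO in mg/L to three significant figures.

k_d L₀/(k_2−k_d) = 0.329×35.7/(1.08−0.329) = 11.75/0.7510 = 15.64 mg/L.
e^(−k_d t) = e^(−0.329×1.410) = 0.6288; e^(−k_2 t) = e^(−1.08×1.410) = 0.2181.
D = 15.64 × (0.6288 − 0.2181) + 3.06 × 0.2181 = 6.424 + 0.6674 = 7.091 mg/L.
DO = C_s − D = 9.19 − 7.091 = 2.099 mg/L.

DO ≈ 2.10 mg/L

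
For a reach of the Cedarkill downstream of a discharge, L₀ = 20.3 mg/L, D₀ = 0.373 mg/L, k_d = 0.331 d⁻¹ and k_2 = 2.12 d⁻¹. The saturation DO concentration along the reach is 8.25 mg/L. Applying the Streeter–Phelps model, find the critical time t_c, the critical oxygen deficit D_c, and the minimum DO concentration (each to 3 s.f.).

t_c ≈ 0.980 d; D_c ≈ 2.29 mg/L; min DO ≈ 5.96 mg/L

At the critical point dD/dt = 0, so k_d L₀ e^(−k_d t) = k_2 D. Substituting D(t) from the Streeter–Phelps equation and solving for t gives
t_c = ln[(k_2/k_d)(1 − D₀(k_2−k_d)/(k_d L₀))] / (k_2−k_d).
Here k_2−k_d = 1.789 d⁻¹ and 1 − D₀(k_2−k_d)/(k_d L₀) = 1 − 0.373×1.789/(0.331×20.3) = 0.9007, so
t_c = ln(6.405 × 0.9007) / 1.789 = 1.752 / 1.789 = 0.9796 d.
D_c = (k_d/k_2) L₀ e^(−k_d t_c) = (0.331/2.12) × 20.3 × e^(−0.331×0.9796) = 0.1561 × 20.3 × 0.7231 = 2.292 mg/L.
Minimum DO = C_s − D_c = 8.25 − 2.292 = 5.958 mg/L.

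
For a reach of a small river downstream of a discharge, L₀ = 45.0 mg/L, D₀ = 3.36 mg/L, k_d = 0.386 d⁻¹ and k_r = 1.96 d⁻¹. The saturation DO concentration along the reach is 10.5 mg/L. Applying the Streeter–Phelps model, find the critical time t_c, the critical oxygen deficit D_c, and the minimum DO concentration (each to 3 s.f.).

t_c ≈ 0.802 d; D_c ≈ 6.50 mg/L; min DO ≈ 4.00 mg/L

t_c = [1/(k_r−k_d)] ln[(k_r/k_d)(1 − D₀(k_r−k_d)/(k_d L₀))]
= [1/(1.96−0.386)] ln[(1.96/0.386)(1 − 3.36×1.574/(0.386×45.0))]
= (1/1.574) ln[5.078 × 0.6955] = 0.6353 × ln(3.532) = 0.6353 × 1.262 = 0.8016 d.
L(t_c) = L₀ e^(−k_d t_c) = 45.0 × 0.7339 = 33.02 mg/L, and at the critical point k_r D_c = k_d L, so D_c = (0.386/1.96) × 33.02 = 6.504 mg/L.
Minimum DO = C_s − D_c = 10.5 − 6.504 = 3.996 mg/L.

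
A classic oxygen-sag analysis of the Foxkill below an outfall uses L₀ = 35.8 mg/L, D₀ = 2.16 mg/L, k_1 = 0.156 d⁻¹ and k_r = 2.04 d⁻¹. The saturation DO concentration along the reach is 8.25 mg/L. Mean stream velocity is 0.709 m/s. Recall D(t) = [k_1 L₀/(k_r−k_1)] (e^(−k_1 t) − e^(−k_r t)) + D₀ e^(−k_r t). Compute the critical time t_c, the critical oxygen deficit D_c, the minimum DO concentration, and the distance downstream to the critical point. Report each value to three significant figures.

t_c ≈ 0.672 d; D_c ≈ 2.47 mg/L; min DO ≈ 5.78 mg/L; x_c ≈ 41.2 km

t_c = [1/(k_r−k_1)] ln[(k_r/k_1)(1 − D₀(k_r−k_1)/(k_1 L₀))]
= [1/(2.04−0.156)] ln[(2.04/0.156)(1 − 2.16×1.884/(0.156×35.8))]
= (1/1.884) ln[13.08 × 0.2713] = 0.5308 × ln(3.548) = 0.5308 × 1.266 = 0.6722 d.
L(t_c) = L₀ e^(−k_1 t_c) = 35.8 × 0.9004 = 32.24 mg/L, and at the critical point k_r D_c = k_1 L, so D_c = (0.156/2.04) × 32.24 = 2.465 mg/L.
Minimum DO = C_s − D_c = 8.25 − 2.465 = 5.785 mg/L.
x_c = v t_c = 0.709 m/s × 0.6722 d × 86400 s/d = 41180 m ≈ 41.2 km.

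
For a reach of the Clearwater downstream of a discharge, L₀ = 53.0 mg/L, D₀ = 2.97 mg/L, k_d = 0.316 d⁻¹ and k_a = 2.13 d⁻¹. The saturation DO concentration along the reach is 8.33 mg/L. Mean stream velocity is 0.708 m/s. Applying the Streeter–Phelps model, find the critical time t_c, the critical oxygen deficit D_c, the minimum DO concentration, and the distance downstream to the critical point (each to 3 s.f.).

t_c ≈ 0.838 d; D_c ≈ 6.03 mg/L; min DO ≈ 2.30 mg/L; x_c ≈ 51.3 km

With k_a/k_d = 6.741 and 1 − D₀(k_a−k_d)/(k_d L₀) = 0.6783,
t_c = ln(6.741 × 0.6783) / (2.13 − 0.316) = ln(4.572) / 1.814 = 1.520/1.814 = 0.8379 d.
D_c = (k_d/k_a) L₀ e^(−k_d t_c) = (0.316/2.13) × 53.0 × e^(−0.316×0.8379) = 0.1484 × 53.0 × 0.7674 = 6.034 mg/L.
Minimum DO = C_s − D_c = 8.33 − 6.034 = 2.296 mg/L.
x_c = v t_c = 0.708 m/s × 0.8379 d × 86400 s/d = 51260 m ≈ 51.3 km.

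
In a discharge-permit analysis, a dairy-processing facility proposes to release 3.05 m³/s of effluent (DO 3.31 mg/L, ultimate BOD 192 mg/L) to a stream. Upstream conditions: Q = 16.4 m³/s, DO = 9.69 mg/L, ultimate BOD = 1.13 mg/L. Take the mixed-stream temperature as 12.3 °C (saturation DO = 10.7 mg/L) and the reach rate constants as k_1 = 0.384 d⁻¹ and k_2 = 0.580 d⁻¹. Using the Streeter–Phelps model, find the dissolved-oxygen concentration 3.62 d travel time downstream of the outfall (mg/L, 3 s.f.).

DO ≈ 2.75 mg/L

Mixed DO = (16.4×9.69 + 3.05×3.31)/(16.4+3.05) = 169.0/19.45 = 8.690 mg/L.
Mixed L₀ = (16.4×1.13 + 3.05×192)/(19.45) = 604.1/19.45 = 31.06 mg/L.
Initial deficit D₀ = C_s − DO₀ = 10.7 − 8.690 = 2.010 mg/L.
D(3.62) = [0.384×31.06/(0.580−0.384)](e^(−0.384×3.62) − e^(−0.580×3.62)) + 2.010 e^(−0.580×3.62)
= 60.85 × (0.2491 − 0.1225) + 2.010 × 0.1225 = 7.947 mg/L.
DO = 10.7 − 7.947 = 2.753 mg/L.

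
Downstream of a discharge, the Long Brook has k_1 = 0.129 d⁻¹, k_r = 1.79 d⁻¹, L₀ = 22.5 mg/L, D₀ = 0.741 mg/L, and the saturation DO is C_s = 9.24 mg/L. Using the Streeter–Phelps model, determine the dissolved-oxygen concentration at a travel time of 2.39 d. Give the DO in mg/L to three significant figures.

DO ≈ 7.97 mg/L

k_1 L₀/(k_r−k_1) = 0.129×22.5/(1.79−0.129) = 2.902/1.661 = 1.747 mg/L.
e^(−k_1 t) = e^(−0.129×2.390) = 0.7347; e^(−k_r t) = e^(−1.79×2.390) = 0.01387.
D = 1.747 × (0.7347 − 0.01387) + 0.741 × 0.01387 = 1.260 + 0.01028 = 1.270 mg/L.
DO = C_s − D = 9.24 − 1.270 = 7.970 mg/L.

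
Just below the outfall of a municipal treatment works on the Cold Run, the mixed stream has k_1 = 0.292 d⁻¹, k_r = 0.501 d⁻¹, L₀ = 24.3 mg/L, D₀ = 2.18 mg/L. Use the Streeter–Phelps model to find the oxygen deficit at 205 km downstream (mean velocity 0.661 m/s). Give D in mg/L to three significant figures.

Travel time t = x/v = 205 km / (0.661 m/s) = 205000 m / 0.661 m/s = 310100 s = 3.590 d.
k_1 L₀/(k_r−k_1) = 0.292×24.3/(0.501−0.292) = 7.096/0.2090 = 33.95 mg/L.
e^(−k_1 t) = e^(−0.292×3.590) = 0.3506; e^(−k_r t) = e^(−0.501×3.590) = 0.1656.
D = 33.95 × (0.3506 − 0.1656) + 2.18 × 0.1656 = 6.281 + 0.3609 = 6.642 mg/L.

D ≈ 6.64 mg/L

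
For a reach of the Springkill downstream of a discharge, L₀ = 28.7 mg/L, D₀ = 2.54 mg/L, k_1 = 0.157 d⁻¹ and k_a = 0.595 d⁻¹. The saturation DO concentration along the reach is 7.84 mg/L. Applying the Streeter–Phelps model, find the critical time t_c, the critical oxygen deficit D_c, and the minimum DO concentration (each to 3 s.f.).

t_c ≈ 2.39 d; D_c ≈ 5.20 mg/L; min DO ≈ 2.64 mg/L

t_c = [1/(k_a−k_1)] ln[(k_a/k_1)(1 − D₀(k_a−k_1)/(k_1 L₀))]
= [1/(0.595−0.157)] ln[(0.595/0.157)(1 − 2.54×0.4380/(0.157×28.7))]
= (1/0.4380) ln[3.790 × 0.7531] = 2.283 × ln(2.854) = 2.283 × 1.049 = 2.394 d.
L(t_c) = L₀ e^(−k_1 t_c) = 28.7 × 0.6867 = 19.71 mg/L, and at the critical point k_a D_c = k_1 L, so D_c = (0.157/0.595) × 19.71 = 5.200 mg/L.
Minimum DO = C_s − D_c = 7.84 − 5.200 = 2.640 mg/L.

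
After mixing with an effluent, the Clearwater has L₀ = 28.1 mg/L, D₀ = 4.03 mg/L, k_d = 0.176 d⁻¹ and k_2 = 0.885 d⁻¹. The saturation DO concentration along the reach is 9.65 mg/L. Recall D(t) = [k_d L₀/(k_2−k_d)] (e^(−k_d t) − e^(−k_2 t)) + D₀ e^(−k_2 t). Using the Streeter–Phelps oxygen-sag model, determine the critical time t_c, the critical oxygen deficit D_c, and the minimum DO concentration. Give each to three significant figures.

At the critical point dD/dt = 0, so k_d L₀ e^(−k_d t) = k_2 D. Substituting D(t) from the Streeter–Phelps equation and solving for t gives
t_c = ln[(k_2/k_d)(1 − D₀(k_2−k_d)/(k_d L₀))] / (k_2−k_d).
Here k_2−k_d = 0.7090 d⁻¹ and 1 − D₀(k_2−k_d)/(k_d L₀) = 1 − 4.03×0.7090/(0.176×28.1) = 0.4223, so
t_c = ln(5.028 × 0.4223) / 0.7090 = 0.7530 / 0.7090 = 1.062 d.
D_c = (k_d/k_2) L₀ e^(−k_d t_c) = (0.176/0.885) × 28.1 × e^(−0.176×1.062) = 0.1989 × 28.1 × 0.8295 = 4.636 mg/L.
Minimum DO = C_s − D_c = 9.65 − 4.636 = 5.014 mg/L.

t_c ≈ 1.06 d; D_c ≈ 4.64 mg/L; min DO ≈ 5.01 mg/L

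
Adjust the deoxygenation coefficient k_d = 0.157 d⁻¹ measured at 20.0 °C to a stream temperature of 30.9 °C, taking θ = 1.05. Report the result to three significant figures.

k_d(T₂) = k_d(T₁) · θ^(T₂−T₁) = 0.157 × 1.05^(30.9−20.0)
= 0.157 × 1.05^10.9 = 0.157 × 1.702 = 0.2672 d⁻¹.

k_d ≈ 0.267 d⁻¹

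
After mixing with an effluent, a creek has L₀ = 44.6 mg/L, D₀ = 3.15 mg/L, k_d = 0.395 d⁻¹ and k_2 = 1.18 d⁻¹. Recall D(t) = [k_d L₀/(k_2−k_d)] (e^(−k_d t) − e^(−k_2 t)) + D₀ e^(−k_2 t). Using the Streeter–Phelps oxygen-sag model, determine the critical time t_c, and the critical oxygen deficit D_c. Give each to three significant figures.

t_c ≈ 1.20 d; D_c ≈ 9.29 mg/L

At the critical point dD/dt = 0, so k_d L₀ e^(−k_d t) = k_2 D. Substituting D(t) from the Streeter–Phelps equation and solving for t gives
t_c = ln[(k_2/k_d)(1 − D₀(k_2−k_d)/(k_d L₀))] / (k_2−k_d).
Here k_2−k_d = 0.7850 d⁻¹ and 1 − D₀(k_2−k_d)/(k_d L₀) = 1 − 3.15×0.7850/(0.395×44.6) = 0.8596, so
t_c = ln(2.987 × 0.8596) / 0.7850 = 0.9431 / 0.7850 = 1.201 d.
L(t_c) = L₀ e^(−k_d t_c) = 44.6 × 0.6222 = 27.75 mg/L, and at the critical point k_2 D_c = k_d L, so D_c = (0.395/1.18) × 27.75 = 9.288 mg/L.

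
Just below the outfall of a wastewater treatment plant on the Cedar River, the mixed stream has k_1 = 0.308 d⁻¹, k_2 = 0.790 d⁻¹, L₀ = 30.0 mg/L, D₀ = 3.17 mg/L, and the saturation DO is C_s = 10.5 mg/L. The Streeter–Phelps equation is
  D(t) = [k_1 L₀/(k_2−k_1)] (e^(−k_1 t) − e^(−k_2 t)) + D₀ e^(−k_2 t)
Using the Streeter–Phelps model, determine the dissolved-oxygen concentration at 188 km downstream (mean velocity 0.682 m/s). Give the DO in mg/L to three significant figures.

Travel time t = x/v = 188 km / (0.682 m/s) = 188000 m / 0.682 m/s = 275700 s = 3.191 d.
k_1 L₀/(k_2−k_1) = 0.308×30.0/(0.790−0.308) = 9.240/0.4820 = 19.17 mg/L.
e^(−k_1 t) = e^(−0.308×3.191) = 0.3743; e^(−k_2 t) = e^(−0.790×3.191) = 0.08042.
D = 19.17 × (0.3743 − 0.08042) + 3.17 × 0.08042 = 5.634 + 0.2549 = 5.889 mg/L.
DO = C_s − D = 10.5 − 5.889 = 4.611 mg/L.

DO ≈ 4.61 mg/L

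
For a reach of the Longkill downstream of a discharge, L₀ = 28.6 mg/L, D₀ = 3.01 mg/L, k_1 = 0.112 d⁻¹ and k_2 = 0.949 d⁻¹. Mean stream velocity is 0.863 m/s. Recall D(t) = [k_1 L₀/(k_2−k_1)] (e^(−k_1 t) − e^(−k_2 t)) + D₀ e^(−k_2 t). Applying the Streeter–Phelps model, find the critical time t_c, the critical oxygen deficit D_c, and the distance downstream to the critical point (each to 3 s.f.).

At the critical point dD/dt = 0, so k_1 L₀ e^(−k_1 t) = k_2 D. Substituting D(t) from the Streeter–Phelps equation and solving for t gives
t_c = ln[(k_2/k_1)(1 − D₀(k_2−k_1)/(k_1 L₀))] / (k_2−k_1).
Here k_2−k_1 = 0.8370 d⁻¹ and 1 − D₀(k_2−k_1)/(k_1 L₀) = 1 − 3.01×0.8370/(0.112×28.6) = 0.2135, so
t_c = ln(8.473 × 0.2135) / 0.8370 = 0.5927 / 0.8370 = 0.7081 d.
D_c = (k_1/k_2) L₀ e^(−k_1 t_c) = (0.112/0.949) × 28.6 × e^(−0.112×0.7081) = 0.1180 × 28.6 × 0.9238 = 3.118 mg/L.
x_c = v t_c = 0.863 m/s × 0.7081 d × 86400 s/d = 52800 m ≈ 52.8 km.

t_c ≈ 0.708 d; D_c ≈ 3.12 mg/L; x_c ≈ 52.8 km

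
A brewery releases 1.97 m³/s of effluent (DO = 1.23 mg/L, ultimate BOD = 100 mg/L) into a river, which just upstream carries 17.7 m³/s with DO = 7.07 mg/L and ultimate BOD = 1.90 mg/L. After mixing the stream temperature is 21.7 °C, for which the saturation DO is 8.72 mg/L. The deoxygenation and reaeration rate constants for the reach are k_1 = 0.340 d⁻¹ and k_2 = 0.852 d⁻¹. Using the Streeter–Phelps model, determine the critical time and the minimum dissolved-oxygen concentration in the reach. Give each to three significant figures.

Mixed DO = (17.7×7.07 + 1.97×1.23)/(17.7+1.97) = 127.6/19.67 = 6.485 mg/L.
Mixed L₀ = (17.7×1.90 + 1.97×100)/(19.67) = 230.6/19.67 = 11.72 mg/L.
Initial deficit D₀ = C_s − DO₀ = 8.72 − 6.485 = 2.235 mg/L.
t_c = (1/0.5120) ln[(0.852/0.340)(1 − 2.235×0.5120/(0.340×11.72))] = 1.953 × ln(1.787) = 1.133 d.
D_c = (0.340/0.852) × 11.72 × e^(−0.340×1.133) = 0.3991 × 11.72 × 0.6802 = 3.183 mg/L.
Minimum DO = 8.72 − 3.183 = 5.537 mg/L.

t_c ≈ 1.13 d; minimum DO ≈ 5.54 mg/L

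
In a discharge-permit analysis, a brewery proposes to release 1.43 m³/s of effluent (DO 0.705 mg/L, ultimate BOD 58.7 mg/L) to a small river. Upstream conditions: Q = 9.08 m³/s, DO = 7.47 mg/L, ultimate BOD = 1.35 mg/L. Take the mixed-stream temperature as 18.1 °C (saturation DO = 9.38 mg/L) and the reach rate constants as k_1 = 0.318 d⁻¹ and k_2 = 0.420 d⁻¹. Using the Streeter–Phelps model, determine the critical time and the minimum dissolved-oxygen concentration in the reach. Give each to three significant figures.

t_c ≈ 1.70 d; minimum DO ≈ 5.35 mg/L

Mixed DO = (9.08×7.47 + 1.43×0.705)/(9.08+1.43) = 68.84/10.51 = 6.550 mg/L.
Mixed L₀ = (9.08×1.35 + 1.43×58.7)/(10.51) = 96.20/10.51 = 9.153 mg/L.
Initial deficit D₀ = C_s − DO₀ = 9.38 − 6.550 = 2.830 mg/L.
t_c = (1/0.1020) ln[(0.420/0.318)(1 − 2.830×0.1020/(0.318×9.153))] = 9.804 × ln(1.190) = 1.703 d.
D_c = (0.318/0.420) × 9.153 × e^(−0.318×1.703) = 0.7571 × 9.153 × 0.5818 = 4.032 mg/L.
Minimum DO = 9.38 − 4.032 = 5.348 mg/L.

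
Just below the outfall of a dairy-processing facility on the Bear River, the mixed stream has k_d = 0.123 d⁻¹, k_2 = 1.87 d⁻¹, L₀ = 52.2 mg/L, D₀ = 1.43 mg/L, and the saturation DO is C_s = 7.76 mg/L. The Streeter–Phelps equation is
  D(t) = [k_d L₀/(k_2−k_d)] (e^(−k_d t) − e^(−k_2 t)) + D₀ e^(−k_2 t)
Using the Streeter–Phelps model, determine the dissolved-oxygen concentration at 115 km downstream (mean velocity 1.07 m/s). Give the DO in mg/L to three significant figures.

DO ≈ 4.83 mg/L

Travel time t = x/v = 115 km / (1.07 m/s) = 115000 m / 1.07 m/s = 107500 s = 1.244 d.
k_d L₀/(k_2−k_d) = 0.123×52.2/(1.87−0.123) = 6.421/1.747 = 3.675 mg/L.
e^(−k_d t) = e^(−0.123×1.244) = 0.8581; e^(−k_2 t) = e^(−1.87×1.244) = 0.09767.
D = 3.675 × (0.8581 − 0.09767) + 1.43 × 0.09767 = 2.795 + 0.1397 = 2.935 mg/L.
DO = C_s − D = 7.76 − 2.935 = 4.825 mg/L.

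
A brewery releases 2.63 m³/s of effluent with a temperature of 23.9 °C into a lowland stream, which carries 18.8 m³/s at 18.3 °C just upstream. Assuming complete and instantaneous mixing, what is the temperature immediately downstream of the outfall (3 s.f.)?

Flow-weighted mixing: C = (Q_r C_r + Q_w C_w)/(Q_r + Q_w)
= (18.8×18.3 + 2.63×23.9)/(18.8 + 2.63) = 406.9/21.43 = 18.99 °C.

19.0 °C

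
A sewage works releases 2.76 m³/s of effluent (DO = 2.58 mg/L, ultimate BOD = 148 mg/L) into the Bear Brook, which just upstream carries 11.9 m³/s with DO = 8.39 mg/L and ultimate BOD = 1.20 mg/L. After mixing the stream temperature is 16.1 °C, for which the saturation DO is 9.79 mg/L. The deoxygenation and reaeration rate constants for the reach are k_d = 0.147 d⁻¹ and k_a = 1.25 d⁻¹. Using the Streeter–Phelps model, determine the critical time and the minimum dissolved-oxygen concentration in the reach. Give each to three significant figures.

Mixed DO = (11.9×8.39 + 2.76×2.58)/(11.9+2.76) = 107.0/14.66 = 7.296 mg/L.
Mixed L₀ = (11.9×1.20 + 2.76×148)/(14.66) = 422.8/14.66 = 28.84 mg/L.
Initial deficit D₀ = C_s − DO₀ = 9.79 − 7.296 = 2.494 mg/L.
t_c = (1/1.103) ln[(1.25/0.147)(1 − 2.494×1.103/(0.147×28.84))] = 0.9066 × ln(2.986) = 0.9917 d.
D_c = (0.147/1.25) × 28.84 × e^(−0.147×0.9917) = 0.1176 × 28.84 × 0.8643 = 2.931 mg/L.
Minimum DO = 9.79 − 2.931 = 6.859 mg/L.

t_c ≈ 0.992 d; minimum DO ≈ 6.86 mg/L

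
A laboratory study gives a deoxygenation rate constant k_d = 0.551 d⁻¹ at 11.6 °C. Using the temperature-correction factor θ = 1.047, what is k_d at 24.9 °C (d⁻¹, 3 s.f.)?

k_d(T₂) = k_d(T₁) · θ^(T₂−T₁) = 0.551 × 1.047^(24.9−11.6)
= 0.551 × 1.047^13.3 = 0.551 × 1.842 = 1.015 d⁻¹.

k_d ≈ 1.01 d⁻¹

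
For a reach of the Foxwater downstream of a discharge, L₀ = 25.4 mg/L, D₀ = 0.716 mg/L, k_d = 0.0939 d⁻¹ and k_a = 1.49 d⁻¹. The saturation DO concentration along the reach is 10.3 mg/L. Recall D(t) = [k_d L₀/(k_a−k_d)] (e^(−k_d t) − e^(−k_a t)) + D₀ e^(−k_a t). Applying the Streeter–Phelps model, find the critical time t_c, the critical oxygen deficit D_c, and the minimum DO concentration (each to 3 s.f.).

With k_a/k_d = 15.87 and 1 − D₀(k_a−k_d)/(k_d L₀) = 0.5809,
t_c = ln(15.87 × 0.5809) / (1.49 − 0.0939) = ln(9.217) / 1.396 = 2.221/1.396 = 1.591 d.
L(t_c) = L₀ e^(−k_d t_c) = 25.4 × 0.8612 = 21.88 mg/L, and at the critical point k_a D_c = k_d L, so D_c = (0.0939/1.49) × 21.88 = 1.379 mg/L.
Minimum DO = C_s − D_c = 10.3 − 1.379 = 8.921 mg/L.

t_c ≈ 1.59 d; D_c ≈ 1.38 mg/L; min DO ≈ 8.92 mg/L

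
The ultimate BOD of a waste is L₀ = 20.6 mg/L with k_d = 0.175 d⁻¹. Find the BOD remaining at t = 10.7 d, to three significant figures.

L ≈ 3.17 mg/L

L_t = L₀ e^(−k_d t) = 20.6 × e^(−0.175×10.7) = 20.6 × 0.1537 = 3.167 mg/L.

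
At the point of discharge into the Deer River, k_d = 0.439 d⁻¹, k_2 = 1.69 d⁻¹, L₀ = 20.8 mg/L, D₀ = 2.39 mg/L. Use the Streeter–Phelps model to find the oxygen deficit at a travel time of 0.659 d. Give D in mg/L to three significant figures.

k_d L₀/(k_2−k_d) = 0.439×20.8/(1.69−0.439) = 9.131/1.251 = 7.299 mg/L.
e^(−k_d t) = e^(−0.439×0.6590) = 0.7488; e^(−k_2 t) = e^(−1.69×0.6590) = 0.3283.
D = 7.299 × (0.7488 − 0.3283) + 2.39 × 0.3283 = 3.069 + 0.7847 = 3.854 mg/L.

D ≈ 3.85 mg/L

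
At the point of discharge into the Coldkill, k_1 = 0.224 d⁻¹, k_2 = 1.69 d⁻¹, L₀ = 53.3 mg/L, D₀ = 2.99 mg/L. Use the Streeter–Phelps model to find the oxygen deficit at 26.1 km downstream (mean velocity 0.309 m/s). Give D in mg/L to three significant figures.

Travel time t = x/v = 26.1 km / (0.309 m/s) = 26100 m / 0.309 m/s = 84470 s = 0.9776 d.
k_1 L₀/(k_2−k_1) = 0.224×53.3/(1.69−0.224) = 11.94/1.466 = 8.144 mg/L.
e^(−k_1 t) = e^(−0.224×0.9776) = 0.8033; e^(−k_2 t) = e^(−1.69×0.9776) = 0.1916.
D = 8.144 × (0.8033 − 0.1916) + 2.99 × 0.1916 = 4.982 + 0.5730 = 5.555 mg/L.

D ≈ 5.55 mg/L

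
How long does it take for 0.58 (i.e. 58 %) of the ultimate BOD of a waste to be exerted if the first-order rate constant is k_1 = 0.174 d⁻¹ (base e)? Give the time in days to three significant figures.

t ≈ 4.99 d

y/L₀ = 1 − e^(−k_1 t) = 0.58 ⇒ e^(−k_1 t) = 0.420
t = −ln(0.420) / 0.174 = 0.8675 / 0.174 = 4.986 d.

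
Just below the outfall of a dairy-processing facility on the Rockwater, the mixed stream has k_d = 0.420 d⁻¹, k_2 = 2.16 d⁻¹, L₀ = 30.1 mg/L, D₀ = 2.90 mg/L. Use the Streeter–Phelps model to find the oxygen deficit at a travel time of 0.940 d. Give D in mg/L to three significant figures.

k_d L₀/(k_2−k_d) = 0.420×30.1/(2.16−0.420) = 12.64/1.740 = 7.266 mg/L.
e^(−k_d t) = e^(−0.420×0.9400) = 0.6738; e^(−k_2 t) = e^(−2.16×0.9400) = 0.1313.
D = 7.266 × (0.6738 − 0.1313) + 2.90 × 0.1313 = 3.942 + 0.3807 = 4.322 mg/L.

D ≈ 4.32 mg/L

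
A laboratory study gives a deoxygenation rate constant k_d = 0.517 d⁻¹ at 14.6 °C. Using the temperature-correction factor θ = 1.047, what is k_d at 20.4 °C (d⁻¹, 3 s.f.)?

k_d(T₂) = k_d(T₁) · θ^(T₂−T₁) = 0.517 × 1.047^(20.4−14.6)
= 0.517 × 1.047^5.80 = 0.517 × 1.305 = 0.6748 d⁻¹.

k_d ≈ 0.675 d⁻¹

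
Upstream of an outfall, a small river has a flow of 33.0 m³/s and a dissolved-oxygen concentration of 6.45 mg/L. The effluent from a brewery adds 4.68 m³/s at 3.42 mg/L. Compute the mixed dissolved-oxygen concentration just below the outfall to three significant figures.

Flow-weighted mixing: C = (Q_r C_r + Q_w C_w)/(Q_r + Q_w)
= (33.0×6.45 + 4.68×3.42)/(33.0 + 4.68) = 228.9/37.68 = 6.074 mg/L.

6.07 mg/L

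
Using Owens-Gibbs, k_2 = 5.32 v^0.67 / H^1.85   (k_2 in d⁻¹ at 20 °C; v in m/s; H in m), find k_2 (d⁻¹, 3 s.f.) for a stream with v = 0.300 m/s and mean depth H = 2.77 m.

k_2 = 5.32 × 0.300^0.67 / 2.77^1.85 = 5.32 × 0.4463 / 6.585 = 0.3606 d⁻¹.

k_2 ≈ 0.361 d⁻¹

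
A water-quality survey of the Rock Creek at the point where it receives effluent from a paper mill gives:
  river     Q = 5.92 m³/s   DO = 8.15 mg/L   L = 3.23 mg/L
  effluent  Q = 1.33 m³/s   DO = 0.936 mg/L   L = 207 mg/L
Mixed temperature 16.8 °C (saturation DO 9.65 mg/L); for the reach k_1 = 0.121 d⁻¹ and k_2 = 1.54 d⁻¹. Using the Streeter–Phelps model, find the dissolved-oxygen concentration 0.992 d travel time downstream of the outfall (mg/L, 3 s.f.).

DO ≈ 6.72 mg/L

Mixed DO = (5.92×8.15 + 1.33×0.936)/(5.92+1.33) = 49.49/7.250 = 6.827 mg/L.
Mixed L₀ = (5.92×3.23 + 1.33×207)/(7.250) = 294.4/7.250 = 40.61 mg/L.
Initial deficit D₀ = C_s − DO₀ = 9.65 − 6.827 = 2.823 mg/L.
D(0.992) = [0.121×40.61/(1.54−0.121)](e^(−0.121×0.992) − e^(−1.54×0.992)) + 2.823 e^(−1.54×0.992)
= 3.463 × (0.8869 − 0.2170) + 2.823 × 0.2170 = 2.932 mg/L.
DO = 9.65 − 2.932 = 6.718 mg/L.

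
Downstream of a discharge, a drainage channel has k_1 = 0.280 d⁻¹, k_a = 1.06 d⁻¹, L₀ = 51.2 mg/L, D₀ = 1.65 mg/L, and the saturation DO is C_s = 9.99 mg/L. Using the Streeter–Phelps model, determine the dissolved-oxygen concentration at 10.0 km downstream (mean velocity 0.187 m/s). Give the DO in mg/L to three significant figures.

DO ≈ 3.22 mg/L

Travel time t = x/v = 10.0 km / (0.187 m/s) = 10000 m / 0.187 m/s = 53480 s = 0.6189 d.
k_1 L₀/(k_a−k_1) = 0.280×51.2/(1.06−0.280) = 14.34/0.7800 = 18.38 mg/L.
e^(−k_1 t) = e^(−0.280×0.6189) = 0.8409; e^(−k_a t) = e^(−1.06×0.6189) = 0.5189.
D = 18.38 × (0.8409 − 0.5189) + 1.65 × 0.5189 = 5.918 + 0.8562 = 6.774 mg/L.
DO = C_s − D = 9.99 − 6.774 = 3.216 mg/L.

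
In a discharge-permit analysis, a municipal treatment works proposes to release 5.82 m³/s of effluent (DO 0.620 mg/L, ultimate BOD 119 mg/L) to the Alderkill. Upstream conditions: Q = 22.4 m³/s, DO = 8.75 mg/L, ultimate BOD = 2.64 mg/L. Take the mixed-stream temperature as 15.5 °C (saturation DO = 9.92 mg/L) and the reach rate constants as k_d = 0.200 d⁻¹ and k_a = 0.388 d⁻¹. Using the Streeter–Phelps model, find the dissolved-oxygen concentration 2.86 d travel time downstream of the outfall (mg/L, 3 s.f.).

Mixed DO = (22.4×8.75 + 5.82×0.620)/(22.4+5.82) = 199.6/28.22 = 7.073 mg/L.
Mixed L₀ = (22.4×2.64 + 5.82×119)/(28.22) = 751.7/28.22 = 26.64 mg/L.
Initial deficit D₀ = C_s − DO₀ = 9.92 − 7.073 = 2.847 mg/L.
D(2.86) = [0.200×26.64/(0.388−0.200)](e^(−0.200×2.86) − e^(−0.388×2.86)) + 2.847 e^(−0.388×2.86)
= 28.34 × (0.5644 − 0.3297) + 2.847 × 0.3297 = 7.590 mg/L.
DO = 9.92 − 7.590 = 2.330 mg/L.

DO ≈ 2.33 mg/L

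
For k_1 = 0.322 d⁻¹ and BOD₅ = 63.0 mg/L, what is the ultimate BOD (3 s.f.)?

BOD₅ = L₀(1 − e^(−5k_1)) ⇒ L₀ = BOD₅ / (1 − e^(−5×0.322))
= 63.0 / (1 − 0.1999) = 63.0 / 0.8001 = 78.74 mg/L.

L₀ ≈ 78.7 mg/L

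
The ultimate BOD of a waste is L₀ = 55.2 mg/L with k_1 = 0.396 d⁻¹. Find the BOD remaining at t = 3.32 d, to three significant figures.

L_t = L₀ e^(−k_1 t) = 55.2 × e^(−0.396×3.32) = 55.2 × 0.2685 = 14.82 mg/L.

L ≈ 14.8 mg/L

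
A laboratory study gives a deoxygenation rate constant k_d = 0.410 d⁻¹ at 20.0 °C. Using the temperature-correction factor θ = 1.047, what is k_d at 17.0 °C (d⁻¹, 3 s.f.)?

k_d(T₂) = k_d(T₁) · θ^(T₂−T₁) = 0.410 × 1.047^(17.0−20.0)
= 0.410 × 1.047^-3.00 = 0.410 × 0.8713 = 0.3572 d⁻¹.

k_d ≈ 0.357 d⁻¹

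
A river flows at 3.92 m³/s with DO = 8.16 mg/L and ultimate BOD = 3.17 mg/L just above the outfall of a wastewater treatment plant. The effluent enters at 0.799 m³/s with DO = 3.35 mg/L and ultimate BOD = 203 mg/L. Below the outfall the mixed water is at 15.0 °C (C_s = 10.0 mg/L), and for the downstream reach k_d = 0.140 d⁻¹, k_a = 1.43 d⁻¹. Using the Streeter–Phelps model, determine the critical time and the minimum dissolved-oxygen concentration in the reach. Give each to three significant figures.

Mixed DO = (3.92×8.16 + 0.799×3.35)/(3.92+0.799) = 34.66/4.719 = 7.346 mg/L.
Mixed L₀ = (3.92×3.17 + 0.799×203)/(4.719) = 174.6/4.719 = 37.00 mg/L.
Initial deficit D₀ = C_s − DO₀ = 10.0 − 7.346 = 2.654 mg/L.
t_c = (1/1.290) ln[(1.43/0.140)(1 − 2.654×1.290/(0.140×37.00))] = 0.7752 × ln(3.463) = 0.9629 d.
D_c = (0.140/1.43) × 37.00 × e^(−0.140×0.9629) = 0.09790 × 37.00 × 0.8739 = 3.166 mg/L.
Minimum DO = 10.0 − 3.166 = 6.834 mg/L.

t_c ≈ 0.963 d; minimum DO ≈ 6.83 mg/L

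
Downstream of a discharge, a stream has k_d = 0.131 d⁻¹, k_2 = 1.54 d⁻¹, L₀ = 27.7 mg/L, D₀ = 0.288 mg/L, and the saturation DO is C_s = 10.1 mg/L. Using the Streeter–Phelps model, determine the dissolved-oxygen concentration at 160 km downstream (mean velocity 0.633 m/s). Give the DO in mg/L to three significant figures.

Travel time t = x/v = 160 km / (0.633 m/s) = 160000 m / 0.633 m/s = 252800 s = 2.926 d.
k_d L₀/(k_2−k_d) = 0.131×27.7/(1.54−0.131) = 3.629/1.409 = 2.575 mg/L.
e^(−k_d t) = e^(−0.131×2.926) = 0.6816; e^(−k_2 t) = e^(−1.54×2.926) = 0.01105.
D = 2.575 × (0.6816 − 0.01105) + 0.288 × 0.01105 = 1.727 + 0.003182 = 1.730 mg/L.
DO = C_s − D = 10.1 − 1.730 = 8.370 mg/L.

DO ≈ 8.37 mg/L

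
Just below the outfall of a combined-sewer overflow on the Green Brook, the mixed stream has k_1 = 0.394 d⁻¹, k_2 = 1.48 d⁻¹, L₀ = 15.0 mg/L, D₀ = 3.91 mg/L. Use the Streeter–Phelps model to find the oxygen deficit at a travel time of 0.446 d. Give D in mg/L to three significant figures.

D ≈ 3.77 mg/L

k_1 L₀/(k_2−k_1) = 0.394×15.0/(1.48−0.394) = 5.910/1.086 = 5.442 mg/L.
e^(−k_1 t) = e^(−0.394×0.4460) = 0.8388; e^(−k_2 t) = e^(−1.48×0.4460) = 0.5168.
D = 5.442 × (0.8388 − 0.5168) + 3.91 × 0.5168 = 1.753 + 2.021 = 3.773 mg/L.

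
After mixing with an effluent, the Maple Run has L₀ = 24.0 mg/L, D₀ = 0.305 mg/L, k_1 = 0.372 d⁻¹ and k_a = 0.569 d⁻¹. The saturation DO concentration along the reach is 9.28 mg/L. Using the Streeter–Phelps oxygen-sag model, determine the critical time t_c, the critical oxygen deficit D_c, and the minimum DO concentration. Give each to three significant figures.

t_c ≈ 2.12 d; D_c ≈ 7.12 mg/L; min DO ≈ 2.16 mg/L

t_c = [1/(k_a−k_1)] ln[(k_a/k_1)(1 − D₀(k_a−k_1)/(k_1 L₀))]
= [1/(0.569−0.372)] ln[(0.569/0.372)(1 − 0.305×0.1970/(0.372×24.0))]
= (1/0.1970) ln[1.530 × 0.9933] = 5.076 × ln(1.519) = 5.076 × 0.4182 = 2.123 d.
L(t_c) = L₀ e^(−k_1 t_c) = 24.0 × 0.4540 = 10.89 mg/L, and at the critical point k_a D_c = k_1 L, so D_c = (0.372/0.569) × 10.89 = 7.123 mg/L.
Minimum DO = C_s − D_c = 9.28 − 7.123 = 2.157 mg/L.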